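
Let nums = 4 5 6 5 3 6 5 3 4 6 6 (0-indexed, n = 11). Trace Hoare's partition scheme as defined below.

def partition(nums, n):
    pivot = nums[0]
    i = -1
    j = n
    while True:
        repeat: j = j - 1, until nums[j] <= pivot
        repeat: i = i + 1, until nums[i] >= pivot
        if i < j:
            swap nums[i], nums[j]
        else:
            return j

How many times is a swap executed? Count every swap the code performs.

3

pivot=4
j stops at 8 (4), i stops at 0 (4); swap ⇒ 4 5 6 5 3 6 5 3 4 6 6
j stops at 7 (3), i stops at 1 (5); swap ⇒ 4 3 6 5 3 6 5 5 4 6 6
j stops at 4 (3), i stops at 2 (6); swap ⇒ 4 3 3 5 6 6 5 5 4 6 6
j stops at 2, i stops at 3; i≥j ⇒ return 2. nums=4 3 3 5 6 6 5 5 4 6 6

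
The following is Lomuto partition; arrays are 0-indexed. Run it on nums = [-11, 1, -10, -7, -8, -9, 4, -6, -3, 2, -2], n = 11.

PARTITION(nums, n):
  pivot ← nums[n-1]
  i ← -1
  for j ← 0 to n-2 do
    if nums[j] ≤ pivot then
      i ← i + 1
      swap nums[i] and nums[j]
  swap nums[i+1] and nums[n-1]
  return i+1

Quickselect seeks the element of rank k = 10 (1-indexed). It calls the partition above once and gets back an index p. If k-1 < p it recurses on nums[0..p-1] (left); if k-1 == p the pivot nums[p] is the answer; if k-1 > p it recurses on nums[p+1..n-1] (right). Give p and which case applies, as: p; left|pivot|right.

pivot=-2, i=-1
j=0: -11≤-2, i=0, swap(0,0) ⇒ [-11, 1, -10, -7, -8, -9, 4, -6, -3, 2, -2]
j=1: 1>-2, skip
j=2: -10≤-2, i=1, swap(1,2) ⇒ [-11, -10, 1, -7, -8, -9, 4, -6, -3, 2, -2]
j=3: -7≤-2, i=2, swap(2,3) ⇒ [-11, -10, -7, 1, -8, -9, 4, -6, -3, 2, -2]
j=4: -8≤-2, i=3, swap(3,4) ⇒ [-11, -10, -7, -8, 1, -9, 4, -6, -3, 2, -2]
j=5: -9≤-2, i=4, swap(4,5) ⇒ [-11, -10, -7, -8, -9, 1, 4, -6, -3, 2, -2]
j=6: 4>-2, skip
j=7: -6≤-2, i=5, swap(5,7) ⇒ [-11, -10, -7, -8, -9, -6, 4, 1, -3, 2, -2]
j=8: -3≤-2, i=6, swap(6,8) ⇒ [-11, -10, -7, -8, -9, -6, -3, 1, 4, 2, -2]
j=9: 2>-2, skip
swap(7,10) ⇒ [-11, -10, -7, -8, -9, -6, -3, -2, 4, 2, 1]; return 7
p = 7; k-1 = 9 > 7 ⇒ right

7; right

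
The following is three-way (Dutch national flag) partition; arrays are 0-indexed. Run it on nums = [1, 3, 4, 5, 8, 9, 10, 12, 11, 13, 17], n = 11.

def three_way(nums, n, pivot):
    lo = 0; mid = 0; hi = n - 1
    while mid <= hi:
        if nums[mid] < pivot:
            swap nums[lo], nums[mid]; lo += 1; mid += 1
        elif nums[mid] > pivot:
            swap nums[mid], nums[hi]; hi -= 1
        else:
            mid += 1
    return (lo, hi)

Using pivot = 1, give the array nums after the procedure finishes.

[1, 4, 5, 8, 9, 10, 12, 11, 13, 17, 3]

lo=0 mid=0 hi=10
1=1: mid=1
3>1: swap(1,10), hi=9 ⇒ [1, 17, 4, 5, 8, 9, 10, 12, 11, 13, 3]
17>1: swap(1,9), hi=8 ⇒ [1, 13, 4, 5, 8, 9, 10, 12, 11, 17, 3]
13>1: swap(1,8), hi=7 ⇒ [1, 11, 4, 5, 8, 9, 10, 12, 13, 17, 3]
11>1: swap(1,7), hi=6 ⇒ [1, 12, 4, 5, 8, 9, 10, 11, 13, 17, 3]
12>1: swap(1,6), hi=5 ⇒ [1, 10, 4, 5, 8, 9, 12, 11, 13, 17, 3]
10>1: swap(1,5), hi=4 ⇒ [1, 9, 4, 5, 8, 10, 12, 11, 13, 17, 3]
9>1: swap(1,4), hi=3 ⇒ [1, 8, 4, 5, 9, 10, 12, 11, 13, 17, 3]
8>1: swap(1,3), hi=2 ⇒ [1, 5, 4, 8, 9, 10, 12, 11, 13, 17, 3]
5>1: swap(1,2), hi=1 ⇒ [1, 4, 5, 8, 9, 10, 12, 11, 13, 17, 3]
4>1: swap(1,1), hi=0 ⇒ [1, 4, 5, 8, 9, 10, 12, 11, 13, 17, 3]
done. lo=0 hi=0; nums=[1, 4, 5, 8, 9, 10, 12, 11, 13, 17, 3]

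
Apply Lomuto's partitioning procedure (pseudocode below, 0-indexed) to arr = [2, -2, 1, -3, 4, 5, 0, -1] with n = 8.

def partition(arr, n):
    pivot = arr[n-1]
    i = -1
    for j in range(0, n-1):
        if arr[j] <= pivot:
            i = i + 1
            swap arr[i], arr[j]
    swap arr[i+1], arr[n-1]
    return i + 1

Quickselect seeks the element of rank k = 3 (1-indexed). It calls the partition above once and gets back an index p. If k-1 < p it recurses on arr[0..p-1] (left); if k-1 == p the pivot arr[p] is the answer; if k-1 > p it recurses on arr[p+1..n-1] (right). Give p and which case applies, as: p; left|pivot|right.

pivot = arr[7] = -1; i = -1
j=0: arr[0]=2 > -1 → no swap
j=1: arr[1]=-2 ≤ -1 → i=0, swap arr[0],arr[1] → [-2, 2, 1, -3, 4, 5, 0, -1]
j=2: arr[2]=1 > -1 → no swap
j=3: arr[3]=-3 ≤ -1 → i=1, swap arr[1],arr[3] → [-2, -3, 1, 2, 4, 5, 0, -1]
j=4: arr[4]=4 > -1 → no swap
j=5: arr[5]=5 > -1 → no swap
j=6: arr[6]=0 > -1 → no swap
final swap arr[2],arr[7] → [-2, -3, -1, 2, 4, 5, 0, 1]; return 2
p = 2; k-1 = 2 == 2 ⇒ pivot

2; pivot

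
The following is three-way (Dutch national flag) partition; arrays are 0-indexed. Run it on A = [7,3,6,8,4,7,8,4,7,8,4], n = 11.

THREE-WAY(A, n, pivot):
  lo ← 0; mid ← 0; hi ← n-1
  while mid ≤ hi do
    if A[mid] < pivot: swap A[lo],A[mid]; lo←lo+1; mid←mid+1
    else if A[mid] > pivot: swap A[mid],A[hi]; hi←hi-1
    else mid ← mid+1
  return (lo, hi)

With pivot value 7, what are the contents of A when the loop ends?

pivot = 7; lo=0, mid=0, hi=10
A[mid]=7=7: mid=1
A[mid]=3<7: swap A[0],A[1]; lo=1,mid=2 → [3,7,6,8,4,7,8,4,7,8,4]
A[mid]=6<7: swap A[1],A[2]; lo=2,mid=3 → [3,6,7,8,4,7,8,4,7,8,4]
A[mid]=8>7: swap A[3],A[10]; hi=9 → [3,6,7,4,4,7,8,4,7,8,8]
A[mid]=4<7: swap A[2],A[3]; lo=3,mid=4 → [3,6,4,7,4,7,8,4,7,8,8]
A[mid]=4<7: swap A[3],A[4]; lo=4,mid=5 → [3,6,4,4,7,7,8,4,7,8,8]
A[mid]=7=7: mid=6
A[mid]=8>7: swap A[6],A[9]; hi=8 → [3,6,4,4,7,7,8,4,7,8,8]
A[mid]=8>7: swap A[6],A[8]; hi=7 → [3,6,4,4,7,7,7,4,8,8,8]
A[mid]=7=7: mid=7
A[mid]=4<7: swap A[4],A[7]; lo=5,mid=8 → [3,6,4,4,4,7,7,7,8,8,8]
end: lo=5, hi=7; A = [3,6,4,4,4,7,7,7,8,8,8]

[3,6,4,4,4,7,7,7,8,8,8]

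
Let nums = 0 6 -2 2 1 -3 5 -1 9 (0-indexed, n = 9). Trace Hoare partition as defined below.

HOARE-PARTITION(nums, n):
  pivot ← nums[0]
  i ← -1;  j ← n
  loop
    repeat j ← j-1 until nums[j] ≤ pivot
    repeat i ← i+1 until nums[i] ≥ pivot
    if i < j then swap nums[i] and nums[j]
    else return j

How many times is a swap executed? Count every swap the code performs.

pivot = nums[0] = 0; i = -1, j = 9
j→7 (nums[7]=-1≤0), i→0 (nums[0]=0≥0); i<j, swap → -1 6 -2 2 1 -3 5 0 9
j→5 (nums[5]=-3≤0), i→1 (nums[1]=6≥0); i<j, swap → -1 -3 -2 2 1 6 5 0 9
j→2, i→3; i≥j, return j=2. nums = -1 -3 -2 2 1 6 5 0 9

2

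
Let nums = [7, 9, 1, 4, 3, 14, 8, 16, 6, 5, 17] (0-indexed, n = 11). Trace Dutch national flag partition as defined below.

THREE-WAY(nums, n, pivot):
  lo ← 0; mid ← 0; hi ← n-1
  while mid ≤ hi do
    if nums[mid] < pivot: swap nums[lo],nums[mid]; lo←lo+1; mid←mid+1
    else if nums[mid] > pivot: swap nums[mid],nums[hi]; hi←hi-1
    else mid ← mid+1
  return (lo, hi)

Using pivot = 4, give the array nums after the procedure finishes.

[3, 1, 4, 9, 14, 8, 16, 6, 5, 17, 7]

pivot = 4; lo=0, mid=0, hi=10
nums[mid]=7>4: swap nums[0],nums[10]; hi=9 → [17, 9, 1, 4, 3, 14, 8, 16, 6, 5, 7]
nums[mid]=17>4: swap nums[0],nums[9]; hi=8 → [5, 9, 1, 4, 3, 14, 8, 16, 6, 17, 7]
nums[mid]=5>4: swap nums[0],nums[8]; hi=7 → [6, 9, 1, 4, 3, 14, 8, 16, 5, 17, 7]
nums[mid]=6>4: swap nums[0],nums[7]; hi=6 → [16, 9, 1, 4, 3, 14, 8, 6, 5, 17, 7]
nums[mid]=16>4: swap nums[0],nums[6]; hi=5 → [8, 9, 1, 4, 3, 14, 16, 6, 5, 17, 7]
nums[mid]=8>4: swap nums[0],nums[5]; hi=4 → [14, 9, 1, 4, 3, 8, 16, 6, 5, 17, 7]
nums[mid]=14>4: swap nums[0],nums[4]; hi=3 → [3, 9, 1, 4, 14, 8, 16, 6, 5, 17, 7]
nums[mid]=3<4: swap nums[0],nums[0]; lo=1,mid=1 → [3, 9, 1, 4, 14, 8, 16, 6, 5, 17, 7]
nums[mid]=9>4: swap nums[1],nums[3]; hi=2 → [3, 4, 1, 9, 14, 8, 16, 6, 5, 17, 7]
nums[mid]=4=4: mid=2
nums[mid]=1<4: swap nums[1],nums[2]; lo=2,mid=3 → [3, 1, 4, 9, 14, 8, 16, 6, 5, 17, 7]
end: lo=2, hi=2; nums = [3, 1, 4, 9, 14, 8, 16, 6, 5, 17, 7]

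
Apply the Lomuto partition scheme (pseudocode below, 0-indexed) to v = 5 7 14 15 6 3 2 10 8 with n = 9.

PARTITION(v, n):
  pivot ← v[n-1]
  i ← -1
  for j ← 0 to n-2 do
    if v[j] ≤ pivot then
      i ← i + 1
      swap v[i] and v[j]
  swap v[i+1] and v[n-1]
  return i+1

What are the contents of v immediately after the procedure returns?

pivot=8, i=-1
j=0: 5≤8, i=0, swap(0,0) ⇒ 5 7 14 15 6 3 2 10 8
j=1: 7≤8, i=1, swap(1,1) ⇒ 5 7 14 15 6 3 2 10 8
j=2: 14>8, skip
j=3: 15>8, skip
j=4: 6≤8, i=2, swap(2,4) ⇒ 5 7 6 15 14 3 2 10 8
j=5: 3≤8, i=3, swap(3,5) ⇒ 5 7 6 3 14 15 2 10 8
j=6: 2≤8, i=4, swap(4,6) ⇒ 5 7 6 3 2 15 14 10 8
j=7: 10>8, skip
swap(5,8) ⇒ 5 7 6 3 2 8 14 10 15; return 5

5 7 6 3 2 8 14 10 15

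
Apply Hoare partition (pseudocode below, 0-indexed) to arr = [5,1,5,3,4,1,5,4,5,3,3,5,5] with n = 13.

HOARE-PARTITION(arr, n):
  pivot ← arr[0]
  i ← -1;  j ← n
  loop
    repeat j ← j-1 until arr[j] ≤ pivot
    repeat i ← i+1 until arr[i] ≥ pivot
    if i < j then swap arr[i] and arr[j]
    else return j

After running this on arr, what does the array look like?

pivot=5
j stops at 12 (5), i stops at 0 (5); swap ⇒ [5,1,5,3,4,1,5,4,5,3,3,5,5]
j stops at 11 (5), i stops at 2 (5); swap ⇒ [5,1,5,3,4,1,5,4,5,3,3,5,5]
j stops at 10 (3), i stops at 6 (5); swap ⇒ [5,1,5,3,4,1,3,4,5,3,5,5,5]
j stops at 9 (3), i stops at 8 (5); swap ⇒ [5,1,5,3,4,1,3,4,3,5,5,5,5]
j stops at 8, i stops at 9; i≥j ⇒ return 8. arr=[5,1,5,3,4,1,3,4,3,5,5,5,5]

[5,1,5,3,4,1,3,4,3,5,5,5,5]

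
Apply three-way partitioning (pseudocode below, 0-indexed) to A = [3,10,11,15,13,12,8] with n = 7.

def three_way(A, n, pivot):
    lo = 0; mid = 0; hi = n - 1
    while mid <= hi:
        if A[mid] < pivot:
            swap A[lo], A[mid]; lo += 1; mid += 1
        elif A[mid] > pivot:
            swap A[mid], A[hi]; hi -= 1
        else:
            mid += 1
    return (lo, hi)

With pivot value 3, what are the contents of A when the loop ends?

[3,11,15,13,12,8,10]

lo=0 mid=0 hi=6
3=3: mid=1
10>3: swap(1,6), hi=5 ⇒ [3,8,11,15,13,12,10]
8>3: swap(1,5), hi=4 ⇒ [3,12,11,15,13,8,10]
12>3: swap(1,4), hi=3 ⇒ [3,13,11,15,12,8,10]
13>3: swap(1,3), hi=2 ⇒ [3,15,11,13,12,8,10]
15>3: swap(1,2), hi=1 ⇒ [3,11,15,13,12,8,10]
11>3: swap(1,1), hi=0 ⇒ [3,11,15,13,12,8,10]
done. lo=0 hi=0; A=[3,11,15,13,12,8,10]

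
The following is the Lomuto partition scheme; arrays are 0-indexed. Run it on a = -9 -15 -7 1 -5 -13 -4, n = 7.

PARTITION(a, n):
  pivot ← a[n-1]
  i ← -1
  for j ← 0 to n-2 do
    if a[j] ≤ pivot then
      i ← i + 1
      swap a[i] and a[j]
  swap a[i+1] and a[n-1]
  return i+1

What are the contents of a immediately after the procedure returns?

pivot = a[6] = -4; i = -1
j=0: a[0]=-9 ≤ -4 → i=0, swap a[0],a[0] (no change) → -9 -15 -7 1 -5 -13 -4
j=1: a[1]=-15 ≤ -4 → i=1, swap a[1],a[1] (no change) → -9 -15 -7 1 -5 -13 -4
j=2: a[2]=-7 ≤ -4 → i=2, swap a[2],a[2] (no change) → -9 -15 -7 1 -5 -13 -4
j=3: a[3]=1 > -4 → no swap
j=4: a[4]=-5 ≤ -4 → i=3, swap a[3],a[4] → -9 -15 -7 -5 1 -13 -4
j=5: a[5]=-13 ≤ -4 → i=4, swap a[4],a[5] → -9 -15 -7 -5 -13 1 -4
final swap a[5],a[6] → -9 -15 -7 -5 -13 -4 1; return 5

-9 -15 -7 -5 -13 -4 1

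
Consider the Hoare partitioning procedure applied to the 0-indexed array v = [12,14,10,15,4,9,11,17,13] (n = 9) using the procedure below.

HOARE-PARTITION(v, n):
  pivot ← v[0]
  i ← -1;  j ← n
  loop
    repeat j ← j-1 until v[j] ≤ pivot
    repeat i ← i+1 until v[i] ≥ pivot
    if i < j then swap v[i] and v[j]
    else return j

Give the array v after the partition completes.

pivot = v[0] = 12; i = -1, j = 9
j→6 (v[6]=11≤12), i→0 (v[0]=12≥12); i<j, swap → [11,14,10,15,4,9,12,17,13]
j→5 (v[5]=9≤12), i→1 (v[1]=14≥12); i<j, swap → [11,9,10,15,4,14,12,17,13]
j→4 (v[4]=4≤12), i→3 (v[3]=15≥12); i<j, swap → [11,9,10,4,15,14,12,17,13]
j→3, i→4; i≥j, return j=3. v = [11,9,10,4,15,14,12,17,13]

[11,9,10,4,15,14,12,17,13]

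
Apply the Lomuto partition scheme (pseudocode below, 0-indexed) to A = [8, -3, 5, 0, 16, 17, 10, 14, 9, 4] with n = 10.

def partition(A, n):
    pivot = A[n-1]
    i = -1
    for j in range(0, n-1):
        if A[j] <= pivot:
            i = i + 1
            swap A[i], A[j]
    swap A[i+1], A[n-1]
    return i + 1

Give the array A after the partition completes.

[-3, 0, 4, 8, 16, 17, 10, 14, 9, 5]

pivot = A[9] = 4; i = -1
j=0: A[0]=8 > 4 → no swap
j=1: A[1]=-3 ≤ 4 → i=0, swap A[0],A[1] → [-3, 8, 5, 0, 16, 17, 10, 14, 9, 4]
j=2: A[2]=5 > 4 → no swap
j=3: A[3]=0 ≤ 4 → i=1, swap A[1],A[3] → [-3, 0, 5, 8, 16, 17, 10, 14, 9, 4]
j=4: A[4]=16 > 4 → no swap
j=5: A[5]=17 > 4 → no swap
j=6: A[6]=10 > 4 → no swap
j=7: A[7]=14 > 4 → no swap
j=8: A[8]=9 > 4 → no swap
final swap A[2],A[9] → [-3, 0, 4, 8, 16, 17, 10, 14, 9, 5]; return 2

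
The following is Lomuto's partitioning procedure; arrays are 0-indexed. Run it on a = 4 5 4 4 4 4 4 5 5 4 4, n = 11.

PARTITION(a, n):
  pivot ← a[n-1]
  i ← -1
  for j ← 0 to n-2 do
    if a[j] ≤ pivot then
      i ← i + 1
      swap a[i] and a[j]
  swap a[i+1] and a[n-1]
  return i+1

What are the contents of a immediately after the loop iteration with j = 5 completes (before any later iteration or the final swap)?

pivot = a[10] = 4; i = -1
j=0: a[0]=4 ≤ 4 → i=0, swap a[0],a[0] (no change) → 4 5 4 4 4 4 4 5 5 4 4
j=1: a[1]=5 > 4 → no swap
j=2: a[2]=4 ≤ 4 → i=1, swap a[1],a[2] → 4 4 5 4 4 4 4 5 5 4 4
j=3: a[3]=4 ≤ 4 → i=2, swap a[2],a[3] → 4 4 4 5 4 4 4 5 5 4 4
j=4: a[4]=4 ≤ 4 → i=3, swap a[3],a[4] → 4 4 4 4 5 4 4 5 5 4 4
j=5: a[5]=4 ≤ 4 → i=4, swap a[4],a[5] → 4 4 4 4 4 5 4 5 5 4 4
(after j=5) a = 4 4 4 4 4 5 4 5 5 4 4

4 4 4 4 4 5 4 5 5 4 4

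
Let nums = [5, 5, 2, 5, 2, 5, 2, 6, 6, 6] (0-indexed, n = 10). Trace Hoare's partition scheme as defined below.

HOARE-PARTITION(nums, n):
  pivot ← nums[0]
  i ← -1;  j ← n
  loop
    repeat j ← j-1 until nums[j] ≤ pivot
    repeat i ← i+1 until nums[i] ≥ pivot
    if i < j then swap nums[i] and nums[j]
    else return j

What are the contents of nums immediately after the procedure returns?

pivot=5
j stops at 6 (2), i stops at 0 (5); swap ⇒ [2, 5, 2, 5, 2, 5, 5, 6, 6, 6]
j stops at 5 (5), i stops at 1 (5); swap ⇒ [2, 5, 2, 5, 2, 5, 5, 6, 6, 6]
j stops at 4 (2), i stops at 3 (5); swap ⇒ [2, 5, 2, 2, 5, 5, 5, 6, 6, 6]
j stops at 3, i stops at 4; i≥j ⇒ return 3. nums=[2, 5, 2, 2, 5, 5, 5, 6, 6, 6]

[2, 5, 2, 2, 5, 5, 5, 6, 6, 6]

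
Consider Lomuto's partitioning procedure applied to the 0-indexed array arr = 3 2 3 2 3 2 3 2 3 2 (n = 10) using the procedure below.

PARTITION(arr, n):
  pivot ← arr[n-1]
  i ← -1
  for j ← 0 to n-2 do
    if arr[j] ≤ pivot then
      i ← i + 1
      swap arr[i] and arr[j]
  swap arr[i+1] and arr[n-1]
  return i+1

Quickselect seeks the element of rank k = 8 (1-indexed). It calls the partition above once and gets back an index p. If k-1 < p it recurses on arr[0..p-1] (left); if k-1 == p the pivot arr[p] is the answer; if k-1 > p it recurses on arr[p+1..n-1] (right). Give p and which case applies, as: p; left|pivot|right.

4; right

pivot=2, i=-1
j=0: 3>2, skip
j=1: 2≤2, i=0, swap(0,1) ⇒ 2 3 3 2 3 2 3 2 3 2
j=2: 3>2, skip
j=3: 2≤2, i=1, swap(1,3) ⇒ 2 2 3 3 3 2 3 2 3 2
j=4: 3>2, skip
j=5: 2≤2, i=2, swap(2,5) ⇒ 2 2 2 3 3 3 3 2 3 2
j=6: 3>2, skip
j=7: 2≤2, i=3, swap(3,7) ⇒ 2 2 2 2 3 3 3 3 3 2
j=8: 3>2, skip
swap(4,9) ⇒ 2 2 2 2 2 3 3 3 3 3; return 4
p = 4; k-1 = 7 > 4 ⇒ right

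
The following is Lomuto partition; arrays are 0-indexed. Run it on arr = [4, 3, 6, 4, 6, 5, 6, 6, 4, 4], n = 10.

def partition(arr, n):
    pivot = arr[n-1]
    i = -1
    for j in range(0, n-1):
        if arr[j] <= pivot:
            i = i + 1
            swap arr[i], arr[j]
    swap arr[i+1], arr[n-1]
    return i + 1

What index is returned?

pivot = arr[9] = 4; i = -1
j=0: arr[0]=4 ≤ 4 → i=0, swap arr[0],arr[0] (no change) → [4, 3, 6, 4, 6, 5, 6, 6, 4, 4]
j=1: arr[1]=3 ≤ 4 → i=1, swap arr[1],arr[1] (no change) → [4, 3, 6, 4, 6, 5, 6, 6, 4, 4]
j=2: arr[2]=6 > 4 → no swap
j=3: arr[3]=4 ≤ 4 → i=2, swap arr[2],arr[3] → [4, 3, 4, 6, 6, 5, 6, 6, 4, 4]
j=4: arr[4]=6 > 4 → no swap
j=5: arr[5]=5 > 4 → no swap
j=6: arr[6]=6 > 4 → no swap
j=7: arr[7]=6 > 4 → no swap
j=8: arr[8]=4 ≤ 4 → i=3, swap arr[3],arr[8] → [4, 3, 4, 4, 6, 5, 6, 6, 6, 4]
final swap arr[4],arr[9] → [4, 3, 4, 4, 4, 5, 6, 6, 6, 6]; return 4

4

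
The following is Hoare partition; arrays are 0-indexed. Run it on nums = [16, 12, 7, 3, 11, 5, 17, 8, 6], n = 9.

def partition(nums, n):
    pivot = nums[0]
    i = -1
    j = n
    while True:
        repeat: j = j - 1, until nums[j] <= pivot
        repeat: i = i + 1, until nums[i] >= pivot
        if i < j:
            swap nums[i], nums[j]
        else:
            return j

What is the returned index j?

pivot=16
j stops at 8 (6), i stops at 0 (16); swap ⇒ [6, 12, 7, 3, 11, 5, 17, 8, 16]
j stops at 7 (8), i stops at 6 (17); swap ⇒ [6, 12, 7, 3, 11, 5, 8, 17, 16]
j stops at 6, i stops at 7; i≥j ⇒ return 6. nums=[6, 12, 7, 3, 11, 5, 8, 17, 16]

6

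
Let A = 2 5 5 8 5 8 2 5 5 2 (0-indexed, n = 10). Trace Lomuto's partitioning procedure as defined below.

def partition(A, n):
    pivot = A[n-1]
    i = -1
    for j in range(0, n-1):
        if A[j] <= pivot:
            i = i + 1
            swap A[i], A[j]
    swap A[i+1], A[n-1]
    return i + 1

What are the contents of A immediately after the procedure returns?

2 2 2 8 5 8 5 5 5 5

pivot = A[9] = 2; i = -1
j=0: A[0]=2 ≤ 2 → i=0, swap A[0],A[0] (no change) → 2 5 5 8 5 8 2 5 5 2
j=1: A[1]=5 > 2 → no swap
j=2: A[2]=5 > 2 → no swap
j=3: A[3]=8 > 2 → no swap
j=4: A[4]=5 > 2 → no swap
j=5: A[5]=8 > 2 → no swap
j=6: A[6]=2 ≤ 2 → i=1, swap A[1],A[6] → 2 2 5 8 5 8 5 5 5 2
j=7: A[7]=5 > 2 → no swap
j=8: A[8]=5 > 2 → no swap
final swap A[2],A[9] → 2 2 2 8 5 8 5 5 5 5; return 2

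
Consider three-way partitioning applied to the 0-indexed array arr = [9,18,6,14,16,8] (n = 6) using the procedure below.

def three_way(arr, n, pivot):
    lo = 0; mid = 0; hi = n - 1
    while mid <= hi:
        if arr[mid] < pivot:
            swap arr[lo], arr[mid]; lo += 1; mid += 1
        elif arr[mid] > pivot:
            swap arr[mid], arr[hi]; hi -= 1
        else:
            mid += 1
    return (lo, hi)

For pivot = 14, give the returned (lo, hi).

(3, 3)

pivot = 14; lo=0, mid=0, hi=5
arr[mid]=9<14: swap arr[0],arr[0]; lo=1,mid=1 → [9,18,6,14,16,8]
arr[mid]=18>14: swap arr[1],arr[5]; hi=4 → [9,8,6,14,16,18]
arr[mid]=8<14: swap arr[1],arr[1]; lo=2,mid=2 → [9,8,6,14,16,18]
arr[mid]=6<14: swap arr[2],arr[2]; lo=3,mid=3 → [9,8,6,14,16,18]
arr[mid]=14=14: mid=4
arr[mid]=16>14: swap arr[4],arr[4]; hi=3 → [9,8,6,14,16,18]
end: lo=3, hi=3; arr = [9,8,6,14,16,18]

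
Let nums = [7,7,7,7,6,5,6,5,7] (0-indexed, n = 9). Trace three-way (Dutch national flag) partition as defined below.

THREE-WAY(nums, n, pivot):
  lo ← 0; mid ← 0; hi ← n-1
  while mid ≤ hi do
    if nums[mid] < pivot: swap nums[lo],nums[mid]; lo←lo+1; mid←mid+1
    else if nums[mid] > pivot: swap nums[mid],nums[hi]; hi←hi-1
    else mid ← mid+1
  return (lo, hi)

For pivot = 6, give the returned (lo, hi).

(2, 3)

pivot = 6; lo=0, mid=0, hi=8
nums[mid]=7>6: swap nums[0],nums[8]; hi=7 → [7,7,7,7,6,5,6,5,7]
nums[mid]=7>6: swap nums[0],nums[7]; hi=6 → [5,7,7,7,6,5,6,7,7]
nums[mid]=5<6: swap nums[0],nums[0]; lo=1,mid=1 → [5,7,7,7,6,5,6,7,7]
nums[mid]=7>6: swap nums[1],nums[6]; hi=5 → [5,6,7,7,6,5,7,7,7]
nums[mid]=6=6: mid=2
nums[mid]=7>6: swap nums[2],nums[5]; hi=4 → [5,6,5,7,6,7,7,7,7]
nums[mid]=5<6: swap nums[1],nums[2]; lo=2,mid=3 → [5,5,6,7,6,7,7,7,7]
nums[mid]=7>6: swap nums[3],nums[4]; hi=3 → [5,5,6,6,7,7,7,7,7]
nums[mid]=6=6: mid=4
end: lo=2, hi=3; nums = [5,5,6,6,7,7,7,7,7]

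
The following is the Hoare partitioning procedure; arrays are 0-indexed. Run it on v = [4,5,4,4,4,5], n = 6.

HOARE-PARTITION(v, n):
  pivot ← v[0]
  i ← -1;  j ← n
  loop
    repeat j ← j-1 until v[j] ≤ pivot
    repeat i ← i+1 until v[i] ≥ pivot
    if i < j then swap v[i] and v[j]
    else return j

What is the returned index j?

2

pivot = v[0] = 4; i = -1, j = 6
j→4 (v[4]=4≤4), i→0 (v[0]=4≥4); i<j, swap → [4,5,4,4,4,5]
j→3 (v[3]=4≤4), i→1 (v[1]=5≥4); i<j, swap → [4,4,4,5,4,5]
j→2, i→2; i≥j, return j=2. v = [4,4,4,5,4,5]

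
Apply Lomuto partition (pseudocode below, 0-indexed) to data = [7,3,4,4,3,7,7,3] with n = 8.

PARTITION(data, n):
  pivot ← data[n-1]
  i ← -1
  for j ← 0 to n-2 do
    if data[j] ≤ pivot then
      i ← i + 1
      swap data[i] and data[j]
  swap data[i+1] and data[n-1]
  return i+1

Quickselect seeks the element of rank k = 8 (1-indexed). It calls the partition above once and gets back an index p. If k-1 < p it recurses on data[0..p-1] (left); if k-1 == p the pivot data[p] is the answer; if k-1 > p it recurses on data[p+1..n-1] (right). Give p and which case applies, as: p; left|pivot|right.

pivot = data[7] = 3; i = -1
j=0: data[0]=7 > 3 → no swap
j=1: data[1]=3 ≤ 3 → i=0, swap data[0],data[1] → [3,7,4,4,3,7,7,3]
j=2: data[2]=4 > 3 → no swap
j=3: data[3]=4 > 3 → no swap
j=4: data[4]=3 ≤ 3 → i=1, swap data[1],data[4] → [3,3,4,4,7,7,7,3]
j=5: data[5]=7 > 3 → no swap
j=6: data[6]=7 > 3 → no swap
final swap data[2],data[7] → [3,3,3,4,7,7,7,4]; return 2
p = 2; k-1 = 7 > 2 ⇒ right

2; right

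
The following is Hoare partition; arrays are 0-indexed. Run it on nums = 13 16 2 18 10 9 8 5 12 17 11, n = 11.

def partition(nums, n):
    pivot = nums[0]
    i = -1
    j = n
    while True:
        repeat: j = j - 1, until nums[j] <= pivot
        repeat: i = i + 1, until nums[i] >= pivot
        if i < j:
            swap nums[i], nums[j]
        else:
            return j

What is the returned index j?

pivot = nums[0] = 13; i = -1, j = 11
j→10 (nums[10]=11≤13), i→0 (nums[0]=13≥13); i<j, swap → 11 16 2 18 10 9 8 5 12 17 13
j→8 (nums[8]=12≤13), i→1 (nums[1]=16≥13); i<j, swap → 11 12 2 18 10 9 8 5 16 17 13
j→7 (nums[7]=5≤13), i→3 (nums[3]=18≥13); i<j, swap → 11 12 2 5 10 9 8 18 16 17 13
j→6, i→7; i≥j, return j=6. nums = 11 12 2 5 10 9 8 18 16 17 13

6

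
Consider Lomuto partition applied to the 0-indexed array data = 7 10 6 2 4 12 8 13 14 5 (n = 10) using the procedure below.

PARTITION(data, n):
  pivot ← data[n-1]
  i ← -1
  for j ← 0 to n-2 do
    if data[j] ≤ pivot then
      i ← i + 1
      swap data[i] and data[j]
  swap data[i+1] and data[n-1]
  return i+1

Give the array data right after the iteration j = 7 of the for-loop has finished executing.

pivot = data[9] = 5; i = -1
j=0: data[0]=7 > 5 → no swap
j=1: data[1]=10 > 5 → no swap
j=2: data[2]=6 > 5 → no swap
j=3: data[3]=2 ≤ 5 → i=0, swap data[0],data[3] → 2 10 6 7 4 12 8 13 14 5
j=4: data[4]=4 ≤ 5 → i=1, swap data[1],data[4] → 2 4 6 7 10 12 8 13 14 5
j=5: data[5]=12 > 5 → no swap
j=6: data[6]=8 > 5 → no swap
j=7: data[7]=13 > 5 → no swap
(after j=7) data = 2 4 6 7 10 12 8 13 14 5

2 4 6 7 10 12 8 13 14 5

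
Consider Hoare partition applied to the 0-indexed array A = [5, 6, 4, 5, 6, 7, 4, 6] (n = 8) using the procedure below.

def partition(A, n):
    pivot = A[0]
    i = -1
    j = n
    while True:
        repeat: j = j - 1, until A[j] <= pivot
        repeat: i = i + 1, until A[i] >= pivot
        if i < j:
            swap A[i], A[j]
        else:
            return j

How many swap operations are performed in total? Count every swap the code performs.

pivot = A[0] = 5; i = -1, j = 8
j→6 (A[6]=4≤5), i→0 (A[0]=5≥5); i<j, swap → [4, 6, 4, 5, 6, 7, 5, 6]
j→3 (A[3]=5≤5), i→1 (A[1]=6≥5); i<j, swap → [4, 5, 4, 6, 6, 7, 5, 6]
j→2, i→3; i≥j, return j=2. A = [4, 5, 4, 6, 6, 7, 5, 6]

2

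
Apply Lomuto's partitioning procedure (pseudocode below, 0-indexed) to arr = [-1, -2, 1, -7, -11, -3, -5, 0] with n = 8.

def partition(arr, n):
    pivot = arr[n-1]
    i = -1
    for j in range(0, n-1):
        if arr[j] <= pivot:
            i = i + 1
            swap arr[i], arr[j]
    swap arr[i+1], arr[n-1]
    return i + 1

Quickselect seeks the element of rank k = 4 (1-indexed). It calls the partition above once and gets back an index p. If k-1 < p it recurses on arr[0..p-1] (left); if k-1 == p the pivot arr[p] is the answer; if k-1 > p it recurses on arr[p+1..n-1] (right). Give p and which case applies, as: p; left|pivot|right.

pivot=0, i=-1
j=0: -1≤0, i=0, swap(0,0) ⇒ [-1, -2, 1, -7, -11, -3, -5, 0]
j=1: -2≤0, i=1, swap(1,1) ⇒ [-1, -2, 1, -7, -11, -3, -5, 0]
j=2: 1>0, skip
j=3: -7≤0, i=2, swap(2,3) ⇒ [-1, -2, -7, 1, -11, -3, -5, 0]
j=4: -11≤0, i=3, swap(3,4) ⇒ [-1, -2, -7, -11, 1, -3, -5, 0]
j=5: -3≤0, i=4, swap(4,5) ⇒ [-1, -2, -7, -11, -3, 1, -5, 0]
j=6: -5≤0, i=5, swap(5,6) ⇒ [-1, -2, -7, -11, -3, -5, 1, 0]
swap(6,7) ⇒ [-1, -2, -7, -11, -3, -5, 0, 1]; return 6
p = 6; k-1 = 3 < 6 ⇒ left

6; left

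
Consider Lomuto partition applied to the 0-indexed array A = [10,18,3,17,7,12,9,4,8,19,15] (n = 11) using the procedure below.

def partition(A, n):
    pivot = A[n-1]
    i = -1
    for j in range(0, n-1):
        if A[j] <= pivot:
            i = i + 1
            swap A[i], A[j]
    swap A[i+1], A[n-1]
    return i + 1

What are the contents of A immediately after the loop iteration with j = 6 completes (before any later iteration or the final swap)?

[10,3,7,12,9,17,18,4,8,19,15]

pivot = A[10] = 15; i = -1
j=0: A[0]=10 ≤ 15 → i=0, swap A[0],A[0] (no change) → [10,18,3,17,7,12,9,4,8,19,15]
j=1: A[1]=18 > 15 → no swap
j=2: A[2]=3 ≤ 15 → i=1, swap A[1],A[2] → [10,3,18,17,7,12,9,4,8,19,15]
j=3: A[3]=17 > 15 → no swap
j=4: A[4]=7 ≤ 15 → i=2, swap A[2],A[4] → [10,3,7,17,18,12,9,4,8,19,15]
j=5: A[5]=12 ≤ 15 → i=3, swap A[3],A[5] → [10,3,7,12,18,17,9,4,8,19,15]
j=6: A[6]=9 ≤ 15 → i=4, swap A[4],A[6] → [10,3,7,12,9,17,18,4,8,19,15]
(after j=6) A = [10,3,7,12,9,17,18,4,8,19,15]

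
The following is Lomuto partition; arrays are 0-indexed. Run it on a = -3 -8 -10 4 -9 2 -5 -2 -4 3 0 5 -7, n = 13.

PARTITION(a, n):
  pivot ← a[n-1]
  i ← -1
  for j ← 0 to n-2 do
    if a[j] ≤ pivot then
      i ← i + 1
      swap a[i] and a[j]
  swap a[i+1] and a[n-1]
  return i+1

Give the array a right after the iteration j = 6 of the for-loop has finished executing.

-8 -10 -9 4 -3 2 -5 -2 -4 3 0 5 -7

pivot = a[12] = -7; i = -1
j=0: a[0]=-3 > -7 → no swap
j=1: a[1]=-8 ≤ -7 → i=0, swap a[0],a[1] → -8 -3 -10 4 -9 2 -5 -2 -4 3 0 5 -7
j=2: a[2]=-10 ≤ -7 → i=1, swap a[1],a[2] → -8 -10 -3 4 -9 2 -5 -2 -4 3 0 5 -7
j=3: a[3]=4 > -7 → no swap
j=4: a[4]=-9 ≤ -7 → i=2, swap a[2],a[4] → -8 -10 -9 4 -3 2 -5 -2 -4 3 0 5 -7
j=5: a[5]=2 > -7 → no swap
j=6: a[6]=-5 > -7 → no swap
(after j=6) a = -8 -10 -9 4 -3 2 -5 -2 -4 3 0 5 -7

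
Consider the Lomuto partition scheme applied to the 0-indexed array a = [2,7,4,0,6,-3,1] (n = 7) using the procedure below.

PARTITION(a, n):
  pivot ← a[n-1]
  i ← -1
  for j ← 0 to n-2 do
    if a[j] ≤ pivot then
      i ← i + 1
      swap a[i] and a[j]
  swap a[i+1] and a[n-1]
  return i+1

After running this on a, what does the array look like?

pivot = a[6] = 1; i = -1
j=0: a[0]=2 > 1 → no swap
j=1: a[1]=7 > 1 → no swap
j=2: a[2]=4 > 1 → no swap
j=3: a[3]=0 ≤ 1 → i=0, swap a[0],a[3] → [0,7,4,2,6,-3,1]
j=4: a[4]=6 > 1 → no swap
j=5: a[5]=-3 ≤ 1 → i=1, swap a[1],a[5] → [0,-3,4,2,6,7,1]
final swap a[2],a[6] → [0,-3,1,2,6,7,4]; return 2

[0,-3,1,2,6,7,4]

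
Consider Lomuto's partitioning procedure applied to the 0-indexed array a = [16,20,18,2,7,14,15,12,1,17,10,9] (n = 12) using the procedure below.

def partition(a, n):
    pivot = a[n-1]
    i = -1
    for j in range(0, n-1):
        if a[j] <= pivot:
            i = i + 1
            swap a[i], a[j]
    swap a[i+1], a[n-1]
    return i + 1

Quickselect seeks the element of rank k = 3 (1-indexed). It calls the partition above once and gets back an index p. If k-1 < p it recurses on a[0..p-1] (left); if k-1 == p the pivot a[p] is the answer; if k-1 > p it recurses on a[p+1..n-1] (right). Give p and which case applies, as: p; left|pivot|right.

3; left

pivot=9, i=-1
j=0: 16>9, skip
j=1: 20>9, skip
j=2: 18>9, skip
j=3: 2≤9, i=0, swap(0,3) ⇒ [2,20,18,16,7,14,15,12,1,17,10,9]
j=4: 7≤9, i=1, swap(1,4) ⇒ [2,7,18,16,20,14,15,12,1,17,10,9]
j=5: 14>9, skip
j=6: 15>9, skip
j=7: 12>9, skip
j=8: 1≤9, i=2, swap(2,8) ⇒ [2,7,1,16,20,14,15,12,18,17,10,9]
j=9: 17>9, skip
j=10: 10>9, skip
swap(3,11) ⇒ [2,7,1,9,20,14,15,12,18,17,10,16]; return 3
p = 3; k-1 = 2 < 3 ⇒ left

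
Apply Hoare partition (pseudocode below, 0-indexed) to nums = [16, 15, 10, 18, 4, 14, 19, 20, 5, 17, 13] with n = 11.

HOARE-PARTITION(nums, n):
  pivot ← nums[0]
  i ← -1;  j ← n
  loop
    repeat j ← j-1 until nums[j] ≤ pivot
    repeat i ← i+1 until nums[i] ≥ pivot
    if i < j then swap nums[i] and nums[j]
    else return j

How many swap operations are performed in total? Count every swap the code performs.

pivot = nums[0] = 16; i = -1, j = 11
j→10 (nums[10]=13≤16), i→0 (nums[0]=16≥16); i<j, swap → [13, 15, 10, 18, 4, 14, 19, 20, 5, 17, 16]
j→8 (nums[8]=5≤16), i→3 (nums[3]=18≥16); i<j, swap → [13, 15, 10, 5, 4, 14, 19, 20, 18, 17, 16]
j→5, i→6; i≥j, return j=5. nums = [13, 15, 10, 5, 4, 14, 19, 20, 18, 17, 16]

2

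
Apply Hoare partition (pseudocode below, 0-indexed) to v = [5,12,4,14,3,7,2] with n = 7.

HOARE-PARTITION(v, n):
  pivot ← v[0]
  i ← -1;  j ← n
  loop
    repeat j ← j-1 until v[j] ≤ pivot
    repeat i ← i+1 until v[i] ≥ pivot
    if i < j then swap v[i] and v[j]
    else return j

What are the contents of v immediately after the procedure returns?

[2,3,4,14,12,7,5]

pivot=5
j stops at 6 (2), i stops at 0 (5); swap ⇒ [2,12,4,14,3,7,5]
j stops at 4 (3), i stops at 1 (12); swap ⇒ [2,3,4,14,12,7,5]
j stops at 2, i stops at 3; i≥j ⇒ return 2. v=[2,3,4,14,12,7,5]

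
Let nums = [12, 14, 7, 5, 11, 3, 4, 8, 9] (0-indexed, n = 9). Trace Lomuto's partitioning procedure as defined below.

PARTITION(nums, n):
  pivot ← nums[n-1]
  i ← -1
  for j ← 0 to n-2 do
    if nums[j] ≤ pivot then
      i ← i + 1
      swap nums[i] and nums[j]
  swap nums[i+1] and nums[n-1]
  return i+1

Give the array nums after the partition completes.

[7, 5, 3, 4, 8, 9, 14, 11, 12]

pivot=9, i=-1
j=0: 12>9, skip
j=1: 14>9, skip
j=2: 7≤9, i=0, swap(0,2) ⇒ [7, 14, 12, 5, 11, 3, 4, 8, 9]
j=3: 5≤9, i=1, swap(1,3) ⇒ [7, 5, 12, 14, 11, 3, 4, 8, 9]
j=4: 11>9, skip
j=5: 3≤9, i=2, swap(2,5) ⇒ [7, 5, 3, 14, 11, 12, 4, 8, 9]
j=6: 4≤9, i=3, swap(3,6) ⇒ [7, 5, 3, 4, 11, 12, 14, 8, 9]
j=7: 8≤9, i=4, swap(4,7) ⇒ [7, 5, 3, 4, 8, 12, 14, 11, 9]
swap(5,8) ⇒ [7, 5, 3, 4, 8, 9, 14, 11, 12]; return 5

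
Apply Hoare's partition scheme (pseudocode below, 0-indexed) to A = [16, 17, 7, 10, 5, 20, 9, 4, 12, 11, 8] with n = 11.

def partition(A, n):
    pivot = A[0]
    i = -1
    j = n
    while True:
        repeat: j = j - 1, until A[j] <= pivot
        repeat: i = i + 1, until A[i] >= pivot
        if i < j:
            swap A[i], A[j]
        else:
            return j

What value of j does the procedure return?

7

pivot = A[0] = 16; i = -1, j = 11
j→10 (A[10]=8≤16), i→0 (A[0]=16≥16); i<j, swap → [8, 17, 7, 10, 5, 20, 9, 4, 12, 11, 16]
j→9 (A[9]=11≤16), i→1 (A[1]=17≥16); i<j, swap → [8, 11, 7, 10, 5, 20, 9, 4, 12, 17, 16]
j→8 (A[8]=12≤16), i→5 (A[5]=20≥16); i<j, swap → [8, 11, 7, 10, 5, 12, 9, 4, 20, 17, 16]
j→7, i→8; i≥j, return j=7. A = [8, 11, 7, 10, 5, 12, 9, 4, 20, 17, 16]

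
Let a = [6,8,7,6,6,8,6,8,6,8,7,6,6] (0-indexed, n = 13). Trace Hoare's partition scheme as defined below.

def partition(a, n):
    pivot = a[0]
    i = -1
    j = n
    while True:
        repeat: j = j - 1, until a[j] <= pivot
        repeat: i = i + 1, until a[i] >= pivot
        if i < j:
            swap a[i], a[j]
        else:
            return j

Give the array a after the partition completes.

[6,6,6,6,6,8,6,8,7,8,7,8,6]

pivot = a[0] = 6; i = -1, j = 13
j→12 (a[12]=6≤6), i→0 (a[0]=6≥6); i<j, swap → [6,8,7,6,6,8,6,8,6,8,7,6,6]
j→11 (a[11]=6≤6), i→1 (a[1]=8≥6); i<j, swap → [6,6,7,6,6,8,6,8,6,8,7,8,6]
j→8 (a[8]=6≤6), i→2 (a[2]=7≥6); i<j, swap → [6,6,6,6,6,8,6,8,7,8,7,8,6]
j→6 (a[6]=6≤6), i→3 (a[3]=6≥6); i<j, swap → [6,6,6,6,6,8,6,8,7,8,7,8,6]
j→4, i→4; i≥j, return j=4. a = [6,6,6,6,6,8,6,8,7,8,7,8,6]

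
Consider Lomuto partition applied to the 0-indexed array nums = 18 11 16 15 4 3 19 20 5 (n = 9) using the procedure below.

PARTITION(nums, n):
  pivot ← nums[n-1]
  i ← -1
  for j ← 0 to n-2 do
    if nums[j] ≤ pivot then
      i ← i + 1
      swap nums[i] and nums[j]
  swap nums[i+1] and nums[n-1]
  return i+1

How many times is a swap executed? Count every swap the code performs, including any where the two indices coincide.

3

pivot=5, i=-1
j=0: 18>5, skip
j=1: 11>5, skip
j=2: 16>5, skip
j=3: 15>5, skip
j=4: 4≤5, i=0, swap(0,4) ⇒ 4 11 16 15 18 3 19 20 5
j=5: 3≤5, i=1, swap(1,5) ⇒ 4 3 16 15 18 11 19 20 5
j=6: 19>5, skip
j=7: 20>5, skip
swap(2,8) ⇒ 4 3 5 15 18 11 19 20 16; return 2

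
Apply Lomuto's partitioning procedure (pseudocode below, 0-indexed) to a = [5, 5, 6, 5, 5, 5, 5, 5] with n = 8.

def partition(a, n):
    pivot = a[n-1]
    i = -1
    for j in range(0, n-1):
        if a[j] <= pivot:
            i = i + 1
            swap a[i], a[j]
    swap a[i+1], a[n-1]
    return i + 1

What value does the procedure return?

6

pivot=5, i=-1
j=0: 5≤5, i=0, swap(0,0) ⇒ [5, 5, 6, 5, 5, 5, 5, 5]
j=1: 5≤5, i=1, swap(1,1) ⇒ [5, 5, 6, 5, 5, 5, 5, 5]
j=2: 6>5, skip
j=3: 5≤5, i=2, swap(2,3) ⇒ [5, 5, 5, 6, 5, 5, 5, 5]
j=4: 5≤5, i=3, swap(3,4) ⇒ [5, 5, 5, 5, 6, 5, 5, 5]
j=5: 5≤5, i=4, swap(4,5) ⇒ [5, 5, 5, 5, 5, 6, 5, 5]
j=6: 5≤5, i=5, swap(5,6) ⇒ [5, 5, 5, 5, 5, 5, 6, 5]
swap(6,7) ⇒ [5, 5, 5, 5, 5, 5, 5, 6]; return 6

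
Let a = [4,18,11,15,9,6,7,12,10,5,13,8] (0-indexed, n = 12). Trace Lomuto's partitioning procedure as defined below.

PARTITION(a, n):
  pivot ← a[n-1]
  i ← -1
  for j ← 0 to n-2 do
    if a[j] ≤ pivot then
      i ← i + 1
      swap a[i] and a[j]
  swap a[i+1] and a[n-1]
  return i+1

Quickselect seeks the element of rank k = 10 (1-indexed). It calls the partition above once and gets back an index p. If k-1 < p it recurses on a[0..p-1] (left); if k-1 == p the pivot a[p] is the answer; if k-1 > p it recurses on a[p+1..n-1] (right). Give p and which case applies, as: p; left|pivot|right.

4; right

pivot = a[11] = 8; i = -1
j=0: a[0]=4 ≤ 8 → i=0, swap a[0],a[0] (no change) → [4,18,11,15,9,6,7,12,10,5,13,8]
j=1: a[1]=18 > 8 → no swap
j=2: a[2]=11 > 8 → no swap
j=3: a[3]=15 > 8 → no swap
j=4: a[4]=9 > 8 → no swap
j=5: a[5]=6 ≤ 8 → i=1, swap a[1],a[5] → [4,6,11,15,9,18,7,12,10,5,13,8]
j=6: a[6]=7 ≤ 8 → i=2, swap a[2],a[6] → [4,6,7,15,9,18,11,12,10,5,13,8]
j=7: a[7]=12 > 8 → no swap
j=8: a[8]=10 > 8 → no swap
j=9: a[9]=5 ≤ 8 → i=3, swap a[3],a[9] → [4,6,7,5,9,18,11,12,10,15,13,8]
j=10: a[10]=13 > 8 → no swap
final swap a[4],a[11] → [4,6,7,5,8,18,11,12,10,15,13,9]; return 4
p = 4; k-1 = 9 > 4 ⇒ right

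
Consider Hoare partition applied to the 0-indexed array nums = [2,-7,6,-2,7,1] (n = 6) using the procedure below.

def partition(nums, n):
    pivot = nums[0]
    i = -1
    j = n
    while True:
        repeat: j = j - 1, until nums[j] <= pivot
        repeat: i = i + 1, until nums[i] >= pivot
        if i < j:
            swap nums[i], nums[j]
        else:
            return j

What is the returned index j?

pivot = nums[0] = 2; i = -1, j = 6
j→5 (nums[5]=1≤2), i→0 (nums[0]=2≥2); i<j, swap → [1,-7,6,-2,7,2]
j→3 (nums[3]=-2≤2), i→2 (nums[2]=6≥2); i<j, swap → [1,-7,-2,6,7,2]
j→2, i→3; i≥j, return j=2. nums = [1,-7,-2,6,7,2]

2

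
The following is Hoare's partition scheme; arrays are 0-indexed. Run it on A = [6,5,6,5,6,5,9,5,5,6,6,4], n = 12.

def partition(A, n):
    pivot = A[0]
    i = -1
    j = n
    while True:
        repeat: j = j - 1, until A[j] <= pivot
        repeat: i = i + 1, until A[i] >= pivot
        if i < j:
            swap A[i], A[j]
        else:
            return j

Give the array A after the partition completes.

[4,5,6,5,6,5,5,5,9,6,6,6]

pivot = A[0] = 6; i = -1, j = 12
j→11 (A[11]=4≤6), i→0 (A[0]=6≥6); i<j, swap → [4,5,6,5,6,5,9,5,5,6,6,6]
j→10 (A[10]=6≤6), i→2 (A[2]=6≥6); i<j, swap → [4,5,6,5,6,5,9,5,5,6,6,6]
j→9 (A[9]=6≤6), i→4 (A[4]=6≥6); i<j, swap → [4,5,6,5,6,5,9,5,5,6,6,6]
j→8 (A[8]=5≤6), i→6 (A[6]=9≥6); i<j, swap → [4,5,6,5,6,5,5,5,9,6,6,6]
j→7, i→8; i≥j, return j=7. A = [4,5,6,5,6,5,5,5,9,6,6,6]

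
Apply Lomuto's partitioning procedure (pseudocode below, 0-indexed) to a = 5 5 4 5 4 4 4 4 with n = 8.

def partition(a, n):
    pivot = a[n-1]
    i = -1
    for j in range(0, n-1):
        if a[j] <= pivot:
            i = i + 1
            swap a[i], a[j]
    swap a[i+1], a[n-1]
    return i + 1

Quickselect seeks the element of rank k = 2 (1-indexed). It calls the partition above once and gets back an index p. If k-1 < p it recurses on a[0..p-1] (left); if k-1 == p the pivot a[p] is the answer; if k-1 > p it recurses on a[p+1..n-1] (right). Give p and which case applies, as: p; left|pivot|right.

pivot = a[7] = 4; i = -1
j=0: a[0]=5 > 4 → no swap
j=1: a[1]=5 > 4 → no swap
j=2: a[2]=4 ≤ 4 → i=0, swap a[0],a[2] → 4 5 5 5 4 4 4 4
j=3: a[3]=5 > 4 → no swap
j=4: a[4]=4 ≤ 4 → i=1, swap a[1],a[4] → 4 4 5 5 5 4 4 4
j=5: a[5]=4 ≤ 4 → i=2, swap a[2],a[5] → 4 4 4 5 5 5 4 4
j=6: a[6]=4 ≤ 4 → i=3, swap a[3],a[6] → 4 4 4 4 5 5 5 4
final swap a[4],a[7] → 4 4 4 4 4 5 5 5; return 4
p = 4; k-1 = 1 < 4 ⇒ left

4; left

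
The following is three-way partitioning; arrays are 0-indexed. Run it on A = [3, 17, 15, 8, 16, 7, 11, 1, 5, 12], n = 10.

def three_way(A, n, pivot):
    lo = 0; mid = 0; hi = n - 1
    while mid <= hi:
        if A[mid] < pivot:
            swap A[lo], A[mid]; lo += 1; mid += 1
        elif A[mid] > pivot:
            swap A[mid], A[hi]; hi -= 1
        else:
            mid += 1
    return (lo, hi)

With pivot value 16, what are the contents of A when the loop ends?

pivot = 16; lo=0, mid=0, hi=9
A[mid]=3<16: swap A[0],A[0]; lo=1,mid=1 → [3, 17, 15, 8, 16, 7, 11, 1, 5, 12]
A[mid]=17>16: swap A[1],A[9]; hi=8 → [3, 12, 15, 8, 16, 7, 11, 1, 5, 17]
A[mid]=12<16: swap A[1],A[1]; lo=2,mid=2 → [3, 12, 15, 8, 16, 7, 11, 1, 5, 17]
A[mid]=15<16: swap A[2],A[2]; lo=3,mid=3 → [3, 12, 15, 8, 16, 7, 11, 1, 5, 17]
A[mid]=8<16: swap A[3],A[3]; lo=4,mid=4 → [3, 12, 15, 8, 16, 7, 11, 1, 5, 17]
A[mid]=16=16: mid=5
A[mid]=7<16: swap A[4],A[5]; lo=5,mid=6 → [3, 12, 15, 8, 7, 16, 11, 1, 5, 17]
A[mid]=11<16: swap A[5],A[6]; lo=6,mid=7 → [3, 12, 15, 8, 7, 11, 16, 1, 5, 17]
A[mid]=1<16: swap A[6],A[7]; lo=7,mid=8 → [3, 12, 15, 8, 7, 11, 1, 16, 5, 17]
A[mid]=5<16: swap A[7],A[8]; lo=8,mid=9 → [3, 12, 15, 8, 7, 11, 1, 5, 16, 17]
end: lo=8, hi=8; A = [3, 12, 15, 8, 7, 11, 1, 5, 16, 17]

[3, 12, 15, 8, 7, 11, 1, 5, 16, 17]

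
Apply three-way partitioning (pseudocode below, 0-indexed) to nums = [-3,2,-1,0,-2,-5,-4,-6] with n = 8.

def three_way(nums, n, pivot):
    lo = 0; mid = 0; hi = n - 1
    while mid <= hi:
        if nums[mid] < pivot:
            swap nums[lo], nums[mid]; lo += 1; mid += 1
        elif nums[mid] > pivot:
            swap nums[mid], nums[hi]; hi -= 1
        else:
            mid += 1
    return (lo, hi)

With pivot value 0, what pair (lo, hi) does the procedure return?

lo=0 mid=0 hi=7
-3<0: swap(0,0), lo=1 mid=1 ⇒ [-3,2,-1,0,-2,-5,-4,-6]
2>0: swap(1,7), hi=6 ⇒ [-3,-6,-1,0,-2,-5,-4,2]
-6<0: swap(1,1), lo=2 mid=2 ⇒ [-3,-6,-1,0,-2,-5,-4,2]
-1<0: swap(2,2), lo=3 mid=3 ⇒ [-3,-6,-1,0,-2,-5,-4,2]
0=0: mid=4
-2<0: swap(3,4), lo=4 mid=5 ⇒ [-3,-6,-1,-2,0,-5,-4,2]
-5<0: swap(4,5), lo=5 mid=6 ⇒ [-3,-6,-1,-2,-5,0,-4,2]
-4<0: swap(5,6), lo=6 mid=7 ⇒ [-3,-6,-1,-2,-5,-4,0,2]
done. lo=6 hi=6; nums=[-3,-6,-1,-2,-5,-4,0,2]

(6, 6)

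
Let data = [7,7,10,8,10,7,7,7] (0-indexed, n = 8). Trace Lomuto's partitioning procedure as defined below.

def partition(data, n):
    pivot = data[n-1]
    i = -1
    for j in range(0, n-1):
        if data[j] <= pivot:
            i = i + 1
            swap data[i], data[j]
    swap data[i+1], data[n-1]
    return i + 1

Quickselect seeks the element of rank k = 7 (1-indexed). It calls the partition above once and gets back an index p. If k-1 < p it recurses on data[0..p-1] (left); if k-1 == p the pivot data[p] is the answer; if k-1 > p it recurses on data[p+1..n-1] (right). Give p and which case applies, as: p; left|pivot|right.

4; right

pivot = data[7] = 7; i = -1
j=0: data[0]=7 ≤ 7 → i=0, swap data[0],data[0] (no change) → [7,7,10,8,10,7,7,7]
j=1: data[1]=7 ≤ 7 → i=1, swap data[1],data[1] (no change) → [7,7,10,8,10,7,7,7]
j=2: data[2]=10 > 7 → no swap
j=3: data[3]=8 > 7 → no swap
j=4: data[4]=10 > 7 → no swap
j=5: data[5]=7 ≤ 7 → i=2, swap data[2],data[5] → [7,7,7,8,10,10,7,7]
j=6: data[6]=7 ≤ 7 → i=3, swap data[3],data[6] → [7,7,7,7,10,10,8,7]
final swap data[4],data[7] → [7,7,7,7,7,10,8,10]; return 4
p = 4; k-1 = 6 > 4 ⇒ right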